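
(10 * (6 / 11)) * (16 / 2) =480 / 11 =43.64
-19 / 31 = -0.61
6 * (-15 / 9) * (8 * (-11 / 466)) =440 / 233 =1.89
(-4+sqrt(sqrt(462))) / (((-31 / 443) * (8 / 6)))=1329 / 31 -1329 * 462^(1 / 4) / 124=-6.82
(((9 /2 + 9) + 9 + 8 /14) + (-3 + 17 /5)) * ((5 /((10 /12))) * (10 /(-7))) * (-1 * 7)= 9858 /7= 1408.29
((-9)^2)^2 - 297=6264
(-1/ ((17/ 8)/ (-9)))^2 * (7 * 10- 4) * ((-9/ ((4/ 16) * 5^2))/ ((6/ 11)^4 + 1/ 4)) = -721343563776/ 143235625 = -5036.06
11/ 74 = 0.15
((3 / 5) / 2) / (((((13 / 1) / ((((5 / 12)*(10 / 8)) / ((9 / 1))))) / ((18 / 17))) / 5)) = 25 / 3536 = 0.01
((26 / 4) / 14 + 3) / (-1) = -97 / 28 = -3.46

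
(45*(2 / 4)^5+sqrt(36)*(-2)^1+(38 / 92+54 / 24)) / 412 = -5837 / 303232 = -0.02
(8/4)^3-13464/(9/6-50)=27704/97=285.61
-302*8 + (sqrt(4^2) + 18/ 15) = -2410.80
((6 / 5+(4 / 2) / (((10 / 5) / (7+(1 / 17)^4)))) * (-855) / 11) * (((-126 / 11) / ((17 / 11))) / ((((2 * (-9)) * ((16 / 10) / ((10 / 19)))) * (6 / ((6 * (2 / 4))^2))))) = -735460425 / 5679428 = -129.50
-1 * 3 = -3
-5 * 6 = -30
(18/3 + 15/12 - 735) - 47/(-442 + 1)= -1283563/1764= -727.64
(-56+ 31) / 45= -5 / 9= -0.56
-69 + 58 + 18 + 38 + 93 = 138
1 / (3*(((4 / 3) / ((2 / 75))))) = 1 / 150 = 0.01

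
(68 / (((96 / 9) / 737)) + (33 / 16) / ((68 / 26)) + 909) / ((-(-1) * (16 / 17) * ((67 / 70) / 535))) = 57126997725 / 17152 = 3330631.86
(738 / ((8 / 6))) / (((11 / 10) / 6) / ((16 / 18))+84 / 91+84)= 383760 / 59023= 6.50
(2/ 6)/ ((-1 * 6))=-1/ 18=-0.06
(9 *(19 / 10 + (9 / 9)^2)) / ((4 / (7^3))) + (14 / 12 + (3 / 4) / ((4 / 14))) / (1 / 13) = 68621 / 30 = 2287.37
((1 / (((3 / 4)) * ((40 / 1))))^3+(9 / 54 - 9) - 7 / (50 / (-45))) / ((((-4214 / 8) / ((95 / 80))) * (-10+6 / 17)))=-22092877 / 37319184000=-0.00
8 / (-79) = -0.10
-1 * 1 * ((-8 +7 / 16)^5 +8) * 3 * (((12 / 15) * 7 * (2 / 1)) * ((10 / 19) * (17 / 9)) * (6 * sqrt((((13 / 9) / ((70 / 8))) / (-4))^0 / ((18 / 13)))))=3085555283167 * sqrt(26) / 3735552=4211775.56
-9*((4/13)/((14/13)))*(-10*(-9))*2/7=-3240/49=-66.12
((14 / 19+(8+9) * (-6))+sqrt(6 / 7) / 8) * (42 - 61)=1924 - 19 * sqrt(42) / 56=1921.80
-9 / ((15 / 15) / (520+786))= -11754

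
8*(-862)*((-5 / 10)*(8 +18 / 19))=586160 / 19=30850.53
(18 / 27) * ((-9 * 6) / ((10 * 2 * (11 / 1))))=-9 / 55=-0.16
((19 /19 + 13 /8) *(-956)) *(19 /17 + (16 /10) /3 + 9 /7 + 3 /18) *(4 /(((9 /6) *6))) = -294209 /85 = -3461.28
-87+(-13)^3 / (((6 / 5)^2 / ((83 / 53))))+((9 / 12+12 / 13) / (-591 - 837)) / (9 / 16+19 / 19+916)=-2024654145193 / 817614252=-2476.30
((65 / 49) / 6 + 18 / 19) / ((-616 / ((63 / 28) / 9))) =-0.00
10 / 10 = 1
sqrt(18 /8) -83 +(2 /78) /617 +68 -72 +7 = -3777889 /48126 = -78.50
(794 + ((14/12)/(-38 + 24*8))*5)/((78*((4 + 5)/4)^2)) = 209626/104247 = 2.01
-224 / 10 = -112 / 5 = -22.40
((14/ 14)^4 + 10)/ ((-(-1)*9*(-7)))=-11/ 63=-0.17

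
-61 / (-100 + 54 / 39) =793 / 1282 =0.62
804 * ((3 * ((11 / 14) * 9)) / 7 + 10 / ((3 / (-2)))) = -2923.39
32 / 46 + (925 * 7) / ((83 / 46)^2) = 315235524 / 158447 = 1989.53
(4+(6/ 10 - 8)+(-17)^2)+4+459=3743/ 5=748.60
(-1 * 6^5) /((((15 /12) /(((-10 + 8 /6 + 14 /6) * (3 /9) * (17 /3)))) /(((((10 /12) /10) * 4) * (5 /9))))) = 41344 /3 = 13781.33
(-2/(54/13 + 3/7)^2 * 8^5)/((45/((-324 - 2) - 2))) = 178006786048/7825005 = 22748.46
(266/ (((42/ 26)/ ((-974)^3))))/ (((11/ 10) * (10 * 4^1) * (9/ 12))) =-456461149456/ 99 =-4610718681.37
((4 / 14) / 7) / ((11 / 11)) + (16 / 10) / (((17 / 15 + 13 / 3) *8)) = 311 / 4018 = 0.08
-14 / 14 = -1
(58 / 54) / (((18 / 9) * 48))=0.01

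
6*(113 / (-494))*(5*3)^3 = -1144125 / 247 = -4632.09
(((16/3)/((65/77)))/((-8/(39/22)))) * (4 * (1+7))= -44.80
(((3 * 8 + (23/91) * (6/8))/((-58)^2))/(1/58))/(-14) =-8805/295568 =-0.03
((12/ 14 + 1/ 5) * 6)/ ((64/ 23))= 2553/ 1120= 2.28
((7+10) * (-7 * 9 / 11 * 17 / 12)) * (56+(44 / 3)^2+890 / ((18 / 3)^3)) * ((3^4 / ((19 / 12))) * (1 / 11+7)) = -63320759775 / 4598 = -13771370.11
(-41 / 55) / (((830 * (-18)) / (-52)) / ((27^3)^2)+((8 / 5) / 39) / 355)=-6409.38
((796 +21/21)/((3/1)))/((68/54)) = 7173/34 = 210.97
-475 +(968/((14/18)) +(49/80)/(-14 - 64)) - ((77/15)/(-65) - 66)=182504333/218400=835.64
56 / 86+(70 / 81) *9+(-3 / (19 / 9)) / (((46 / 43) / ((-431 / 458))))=1499403821 / 154913004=9.68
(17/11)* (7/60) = 119/660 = 0.18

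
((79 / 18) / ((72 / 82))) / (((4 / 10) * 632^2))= 205 / 6552576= 0.00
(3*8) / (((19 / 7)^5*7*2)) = 28812 / 2476099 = 0.01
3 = 3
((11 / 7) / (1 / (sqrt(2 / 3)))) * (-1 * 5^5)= -34375 * sqrt(6) / 21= -4009.58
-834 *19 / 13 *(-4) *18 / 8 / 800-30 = -84693 / 5200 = -16.29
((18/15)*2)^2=144/25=5.76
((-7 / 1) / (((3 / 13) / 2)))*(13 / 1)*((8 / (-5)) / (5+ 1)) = 9464 / 45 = 210.31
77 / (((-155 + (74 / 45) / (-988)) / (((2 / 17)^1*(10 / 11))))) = -444600 / 8368097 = -0.05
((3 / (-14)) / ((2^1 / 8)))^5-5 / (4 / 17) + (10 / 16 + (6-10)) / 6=-5990059 / 268912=-22.28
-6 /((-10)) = 3 /5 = 0.60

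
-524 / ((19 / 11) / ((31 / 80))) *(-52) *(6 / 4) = 1742169 / 190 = 9169.31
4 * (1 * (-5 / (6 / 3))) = -10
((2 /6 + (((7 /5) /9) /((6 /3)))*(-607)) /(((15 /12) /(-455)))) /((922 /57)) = 7294651 /6915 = 1054.90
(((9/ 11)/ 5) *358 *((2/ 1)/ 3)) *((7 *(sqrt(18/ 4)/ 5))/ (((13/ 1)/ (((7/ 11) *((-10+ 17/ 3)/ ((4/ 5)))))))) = -26313 *sqrt(2)/ 1210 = -30.75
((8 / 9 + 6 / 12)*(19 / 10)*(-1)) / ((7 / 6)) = -95 / 42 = -2.26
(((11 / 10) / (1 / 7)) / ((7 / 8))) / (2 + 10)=0.73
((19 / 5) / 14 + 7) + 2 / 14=519 / 70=7.41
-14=-14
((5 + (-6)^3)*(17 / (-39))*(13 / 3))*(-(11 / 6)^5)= -577689937 / 69984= -8254.60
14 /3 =4.67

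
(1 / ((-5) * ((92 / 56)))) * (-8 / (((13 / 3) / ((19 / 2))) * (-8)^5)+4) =-2982287 / 6123520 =-0.49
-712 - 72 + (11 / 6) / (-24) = -112907 / 144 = -784.08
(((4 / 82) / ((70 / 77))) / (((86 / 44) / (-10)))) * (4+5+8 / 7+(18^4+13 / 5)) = -1778509304 / 61705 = -28822.77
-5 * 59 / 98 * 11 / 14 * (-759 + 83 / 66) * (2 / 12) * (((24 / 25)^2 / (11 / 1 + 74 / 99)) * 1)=1168457004 / 49863625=23.43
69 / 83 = 0.83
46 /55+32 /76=1.26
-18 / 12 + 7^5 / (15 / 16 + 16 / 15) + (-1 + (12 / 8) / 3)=4032718 / 481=8384.03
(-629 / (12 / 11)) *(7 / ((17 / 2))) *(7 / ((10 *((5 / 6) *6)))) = -19943 / 300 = -66.48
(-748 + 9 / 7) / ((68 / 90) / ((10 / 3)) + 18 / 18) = -392025 / 644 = -608.73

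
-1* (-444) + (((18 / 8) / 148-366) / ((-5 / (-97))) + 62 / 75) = -295494361 / 44400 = -6655.28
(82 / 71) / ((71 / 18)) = 1476 / 5041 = 0.29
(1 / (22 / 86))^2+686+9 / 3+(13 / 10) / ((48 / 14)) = 20463331 / 29040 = 704.66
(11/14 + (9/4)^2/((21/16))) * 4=130/7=18.57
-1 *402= -402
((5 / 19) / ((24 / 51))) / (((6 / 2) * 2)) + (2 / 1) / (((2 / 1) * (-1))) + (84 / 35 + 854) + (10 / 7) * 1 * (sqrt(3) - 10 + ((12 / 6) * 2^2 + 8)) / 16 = 5 * sqrt(3) / 56 + 27324443 / 31920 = 856.18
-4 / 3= -1.33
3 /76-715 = -54337 /76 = -714.96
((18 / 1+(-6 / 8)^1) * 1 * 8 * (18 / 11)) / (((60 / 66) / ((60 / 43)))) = 346.60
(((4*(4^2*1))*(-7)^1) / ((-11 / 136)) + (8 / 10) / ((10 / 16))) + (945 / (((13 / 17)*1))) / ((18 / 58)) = 34041551 / 3575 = 9522.11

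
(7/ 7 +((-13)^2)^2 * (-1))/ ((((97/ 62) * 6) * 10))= -29512/ 97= -304.25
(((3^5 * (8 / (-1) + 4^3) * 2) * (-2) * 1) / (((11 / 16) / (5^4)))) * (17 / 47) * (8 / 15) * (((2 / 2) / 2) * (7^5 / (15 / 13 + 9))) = -44928741312000 / 5687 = -7900253439.77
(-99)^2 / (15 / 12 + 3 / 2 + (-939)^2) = 39204 / 3526895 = 0.01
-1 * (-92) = 92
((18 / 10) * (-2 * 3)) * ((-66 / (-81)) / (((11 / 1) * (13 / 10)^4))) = -8000 / 28561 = -0.28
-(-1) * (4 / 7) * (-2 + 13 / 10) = -0.40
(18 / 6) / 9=1 / 3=0.33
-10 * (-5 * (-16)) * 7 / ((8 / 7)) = -4900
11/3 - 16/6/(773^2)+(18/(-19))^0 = 2788466/597529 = 4.67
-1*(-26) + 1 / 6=26.17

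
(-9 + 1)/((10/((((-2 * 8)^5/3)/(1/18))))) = 25165824/5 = 5033164.80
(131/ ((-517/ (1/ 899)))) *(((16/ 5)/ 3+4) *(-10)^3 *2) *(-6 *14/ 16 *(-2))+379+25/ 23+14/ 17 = 410.90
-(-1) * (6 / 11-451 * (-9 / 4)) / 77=44673 / 3388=13.19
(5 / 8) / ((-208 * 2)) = -5 / 3328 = -0.00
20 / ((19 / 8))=160 / 19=8.42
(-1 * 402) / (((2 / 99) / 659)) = -13113441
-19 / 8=-2.38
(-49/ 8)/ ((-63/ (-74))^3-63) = 354571/ 3611295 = 0.10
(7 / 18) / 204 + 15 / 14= 27589 / 25704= 1.07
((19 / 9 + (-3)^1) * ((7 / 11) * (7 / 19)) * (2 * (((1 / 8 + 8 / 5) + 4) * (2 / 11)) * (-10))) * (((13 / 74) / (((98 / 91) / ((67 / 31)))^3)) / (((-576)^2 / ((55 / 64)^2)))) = 49178276946175 / 3586046084889182208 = 0.00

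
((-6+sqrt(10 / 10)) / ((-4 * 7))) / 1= 5 / 28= 0.18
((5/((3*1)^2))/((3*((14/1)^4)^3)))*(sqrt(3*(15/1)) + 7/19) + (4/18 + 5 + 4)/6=5*sqrt(5)/510245211377664 + 709573808062237/461650429341696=1.54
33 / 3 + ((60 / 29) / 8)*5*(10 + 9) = 2063 / 58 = 35.57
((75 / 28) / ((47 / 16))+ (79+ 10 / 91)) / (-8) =-342253 / 34216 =-10.00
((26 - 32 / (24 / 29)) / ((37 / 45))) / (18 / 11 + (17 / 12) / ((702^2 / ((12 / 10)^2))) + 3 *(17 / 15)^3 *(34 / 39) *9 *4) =-128745045000 / 1159105057307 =-0.11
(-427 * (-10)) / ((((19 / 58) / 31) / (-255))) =-1957752300 / 19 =-103039594.74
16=16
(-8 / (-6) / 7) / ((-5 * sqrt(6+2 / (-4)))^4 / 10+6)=32 / 318633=0.00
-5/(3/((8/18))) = -20/27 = -0.74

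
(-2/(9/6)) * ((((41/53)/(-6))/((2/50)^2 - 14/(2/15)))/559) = -25625/8749090116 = -0.00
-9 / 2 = -4.50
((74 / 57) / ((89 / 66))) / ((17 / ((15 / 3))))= 8140 / 28747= 0.28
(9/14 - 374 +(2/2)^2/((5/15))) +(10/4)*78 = -2455/14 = -175.36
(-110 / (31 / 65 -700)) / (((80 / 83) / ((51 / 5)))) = 605319 / 363752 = 1.66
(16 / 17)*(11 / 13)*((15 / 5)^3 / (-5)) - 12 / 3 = -9172 / 1105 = -8.30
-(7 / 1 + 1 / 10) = -71 / 10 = -7.10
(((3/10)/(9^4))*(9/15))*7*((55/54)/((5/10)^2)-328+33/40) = -2442643/39366000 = -0.06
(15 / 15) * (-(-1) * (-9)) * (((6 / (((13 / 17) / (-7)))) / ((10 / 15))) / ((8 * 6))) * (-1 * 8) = -123.58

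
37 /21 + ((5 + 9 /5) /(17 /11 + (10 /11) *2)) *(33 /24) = 70577 /15540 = 4.54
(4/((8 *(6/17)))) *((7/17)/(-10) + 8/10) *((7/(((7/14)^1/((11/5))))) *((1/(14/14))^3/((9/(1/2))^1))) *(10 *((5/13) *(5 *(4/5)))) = 3311/117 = 28.30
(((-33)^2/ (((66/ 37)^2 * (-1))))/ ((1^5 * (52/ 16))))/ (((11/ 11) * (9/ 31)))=-42439/ 117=-362.73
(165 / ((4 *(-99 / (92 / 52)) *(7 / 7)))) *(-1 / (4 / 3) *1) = 115 / 208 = 0.55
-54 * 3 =-162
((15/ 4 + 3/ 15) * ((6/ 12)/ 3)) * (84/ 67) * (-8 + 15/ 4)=-3.51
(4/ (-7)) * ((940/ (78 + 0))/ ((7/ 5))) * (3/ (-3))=9400/ 1911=4.92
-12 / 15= -4 / 5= -0.80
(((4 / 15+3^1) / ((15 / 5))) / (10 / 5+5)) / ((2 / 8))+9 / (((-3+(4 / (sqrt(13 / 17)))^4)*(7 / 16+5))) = 0.63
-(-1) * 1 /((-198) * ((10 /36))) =-1 /55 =-0.02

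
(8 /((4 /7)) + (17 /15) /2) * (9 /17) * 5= 1311 /34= 38.56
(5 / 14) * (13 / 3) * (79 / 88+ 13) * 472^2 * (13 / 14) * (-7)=-7194774470 / 231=-31146209.83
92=92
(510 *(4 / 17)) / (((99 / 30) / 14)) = 5600 / 11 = 509.09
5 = 5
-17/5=-3.40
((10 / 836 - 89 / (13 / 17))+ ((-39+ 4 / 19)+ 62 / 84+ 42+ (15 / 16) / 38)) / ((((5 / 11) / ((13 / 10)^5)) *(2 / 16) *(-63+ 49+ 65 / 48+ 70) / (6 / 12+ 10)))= -1344.68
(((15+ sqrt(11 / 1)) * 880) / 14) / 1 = 440 * sqrt(11) / 7+ 6600 / 7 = 1151.33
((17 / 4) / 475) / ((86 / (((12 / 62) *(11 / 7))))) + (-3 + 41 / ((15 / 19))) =2602604203 / 53186700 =48.93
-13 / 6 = -2.17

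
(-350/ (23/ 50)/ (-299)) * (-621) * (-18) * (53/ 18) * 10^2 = 8375418.06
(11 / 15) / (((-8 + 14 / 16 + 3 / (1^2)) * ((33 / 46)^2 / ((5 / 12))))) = -4232 / 29403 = -0.14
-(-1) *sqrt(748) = 2 *sqrt(187) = 27.35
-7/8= -0.88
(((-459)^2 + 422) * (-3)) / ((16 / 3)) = -1899927 / 16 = -118745.44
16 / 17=0.94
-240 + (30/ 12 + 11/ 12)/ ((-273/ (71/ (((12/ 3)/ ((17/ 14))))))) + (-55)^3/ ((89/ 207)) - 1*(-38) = -6321458420311/ 16327584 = -387164.35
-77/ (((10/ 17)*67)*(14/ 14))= -1309/ 670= -1.95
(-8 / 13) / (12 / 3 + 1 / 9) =-72 / 481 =-0.15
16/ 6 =8/ 3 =2.67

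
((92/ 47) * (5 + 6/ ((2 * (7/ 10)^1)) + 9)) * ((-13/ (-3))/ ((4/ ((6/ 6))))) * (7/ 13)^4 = 1009792/ 309777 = 3.26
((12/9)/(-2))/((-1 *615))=2/1845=0.00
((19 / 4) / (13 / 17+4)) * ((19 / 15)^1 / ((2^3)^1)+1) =1.15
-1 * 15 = -15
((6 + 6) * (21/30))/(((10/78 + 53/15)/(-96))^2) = 11681280/2023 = 5774.24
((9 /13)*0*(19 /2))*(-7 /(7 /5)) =0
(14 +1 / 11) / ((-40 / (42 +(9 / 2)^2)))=-7719 / 352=-21.93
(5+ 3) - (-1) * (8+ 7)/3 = 13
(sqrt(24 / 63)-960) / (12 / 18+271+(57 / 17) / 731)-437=-278862667 / 633011+12427*sqrt(42) / 35448616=-440.53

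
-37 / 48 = -0.77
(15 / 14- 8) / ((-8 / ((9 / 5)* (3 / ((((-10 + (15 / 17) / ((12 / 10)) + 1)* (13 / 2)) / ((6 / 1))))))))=-133569 / 255710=-0.52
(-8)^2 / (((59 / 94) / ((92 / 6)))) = 276736 / 177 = 1563.48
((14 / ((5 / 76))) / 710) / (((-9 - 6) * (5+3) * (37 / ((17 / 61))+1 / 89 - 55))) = -201229 / 6266193750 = -0.00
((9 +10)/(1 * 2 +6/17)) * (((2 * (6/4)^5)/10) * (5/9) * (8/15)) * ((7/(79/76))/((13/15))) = 1159893/41080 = 28.23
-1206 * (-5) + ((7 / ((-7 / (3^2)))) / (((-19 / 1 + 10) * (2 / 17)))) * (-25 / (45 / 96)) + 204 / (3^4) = 150638 / 27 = 5579.19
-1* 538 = -538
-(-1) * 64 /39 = 64 /39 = 1.64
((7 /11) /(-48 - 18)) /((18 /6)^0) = -7 /726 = -0.01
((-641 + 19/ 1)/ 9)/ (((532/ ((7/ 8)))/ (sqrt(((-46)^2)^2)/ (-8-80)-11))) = 79927/ 20064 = 3.98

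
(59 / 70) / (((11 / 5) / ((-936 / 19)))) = -27612 / 1463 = -18.87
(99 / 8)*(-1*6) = -297 / 4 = -74.25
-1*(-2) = 2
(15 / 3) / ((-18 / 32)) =-80 / 9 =-8.89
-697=-697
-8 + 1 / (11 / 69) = -1.73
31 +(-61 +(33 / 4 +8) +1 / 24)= -329 / 24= -13.71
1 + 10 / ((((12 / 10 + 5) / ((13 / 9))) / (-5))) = -2971 / 279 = -10.65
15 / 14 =1.07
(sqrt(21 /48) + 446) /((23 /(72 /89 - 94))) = -3699124 /2047 - 4147 * sqrt(7) /4094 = -1809.78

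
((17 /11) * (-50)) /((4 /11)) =-425 /2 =-212.50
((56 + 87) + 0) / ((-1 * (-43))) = 143 / 43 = 3.33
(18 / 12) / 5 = 0.30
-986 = -986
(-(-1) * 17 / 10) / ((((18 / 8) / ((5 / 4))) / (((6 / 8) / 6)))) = 0.12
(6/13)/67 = 6/871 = 0.01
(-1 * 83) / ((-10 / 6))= 249 / 5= 49.80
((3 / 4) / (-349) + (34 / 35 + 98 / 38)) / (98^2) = 3293961 / 8915777360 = 0.00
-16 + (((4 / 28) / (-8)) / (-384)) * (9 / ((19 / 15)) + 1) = -466933 / 29184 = -16.00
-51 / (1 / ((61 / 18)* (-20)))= 10370 / 3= 3456.67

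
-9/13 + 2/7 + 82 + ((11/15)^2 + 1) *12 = 682819/6825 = 100.05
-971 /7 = -138.71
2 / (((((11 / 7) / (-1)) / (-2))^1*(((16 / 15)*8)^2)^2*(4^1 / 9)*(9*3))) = 118125 / 2952790016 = 0.00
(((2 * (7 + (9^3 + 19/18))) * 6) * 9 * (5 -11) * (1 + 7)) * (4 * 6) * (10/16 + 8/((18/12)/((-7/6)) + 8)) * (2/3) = -5219343936/47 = -111049870.98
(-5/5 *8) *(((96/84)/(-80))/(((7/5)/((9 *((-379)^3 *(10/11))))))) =-19598378040/539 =-36360627.16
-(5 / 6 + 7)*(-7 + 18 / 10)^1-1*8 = 491 / 15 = 32.73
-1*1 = -1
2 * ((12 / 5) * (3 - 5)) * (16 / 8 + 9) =-528 / 5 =-105.60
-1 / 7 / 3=-1 / 21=-0.05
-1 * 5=-5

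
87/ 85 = 1.02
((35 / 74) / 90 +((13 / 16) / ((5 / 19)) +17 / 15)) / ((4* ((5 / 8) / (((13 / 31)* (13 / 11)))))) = 19026527 / 22710600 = 0.84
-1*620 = -620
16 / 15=1.07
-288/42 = -48/7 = -6.86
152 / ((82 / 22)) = 1672 / 41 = 40.78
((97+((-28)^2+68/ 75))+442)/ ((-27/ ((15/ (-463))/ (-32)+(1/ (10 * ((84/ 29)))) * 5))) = -5364105739/ 630050400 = -8.51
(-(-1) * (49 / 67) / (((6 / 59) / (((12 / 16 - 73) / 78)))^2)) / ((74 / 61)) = 869011700389 / 17374735872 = 50.02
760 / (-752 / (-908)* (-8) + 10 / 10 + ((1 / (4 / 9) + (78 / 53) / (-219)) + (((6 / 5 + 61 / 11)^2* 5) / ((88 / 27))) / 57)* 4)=168798986853200 / 1831473211187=92.17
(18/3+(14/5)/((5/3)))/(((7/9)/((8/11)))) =13824/1925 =7.18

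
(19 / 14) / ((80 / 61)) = 1159 / 1120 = 1.03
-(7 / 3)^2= -49 / 9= -5.44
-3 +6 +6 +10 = 19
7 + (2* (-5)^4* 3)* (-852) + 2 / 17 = -54314879 / 17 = -3194992.88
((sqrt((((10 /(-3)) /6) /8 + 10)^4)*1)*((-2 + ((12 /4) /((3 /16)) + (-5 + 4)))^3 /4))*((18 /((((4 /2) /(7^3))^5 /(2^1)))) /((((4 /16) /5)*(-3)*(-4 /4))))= 26661387380132902772375 /13824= 1928630452845262063.97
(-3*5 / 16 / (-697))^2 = 225 / 124367104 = 0.00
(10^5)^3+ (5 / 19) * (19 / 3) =3000000000000005 / 3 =1000000000000001.67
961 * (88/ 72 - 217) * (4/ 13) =-7465048/ 117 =-63803.83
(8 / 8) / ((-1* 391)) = -1 / 391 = -0.00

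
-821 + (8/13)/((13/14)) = -138637/169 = -820.34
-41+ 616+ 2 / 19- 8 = 10775 / 19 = 567.11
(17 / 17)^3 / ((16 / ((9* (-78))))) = -351 / 8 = -43.88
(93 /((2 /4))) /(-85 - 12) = -186 /97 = -1.92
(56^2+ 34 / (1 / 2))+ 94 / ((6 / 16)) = 10364 / 3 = 3454.67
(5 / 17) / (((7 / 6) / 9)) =270 / 119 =2.27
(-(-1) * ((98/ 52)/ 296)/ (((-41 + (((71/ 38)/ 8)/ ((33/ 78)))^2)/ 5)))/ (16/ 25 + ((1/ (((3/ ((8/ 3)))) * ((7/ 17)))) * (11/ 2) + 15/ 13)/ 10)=-1419402600/ 3524934439357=-0.00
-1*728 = -728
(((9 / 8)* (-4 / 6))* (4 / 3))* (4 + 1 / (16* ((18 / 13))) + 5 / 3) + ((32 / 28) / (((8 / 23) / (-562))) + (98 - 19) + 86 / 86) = -3572923 / 2016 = -1772.28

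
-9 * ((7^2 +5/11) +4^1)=-5292/11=-481.09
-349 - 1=-350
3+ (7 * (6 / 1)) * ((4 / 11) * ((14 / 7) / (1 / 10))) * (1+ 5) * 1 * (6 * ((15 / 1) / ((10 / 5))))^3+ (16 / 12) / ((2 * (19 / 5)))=167007275.90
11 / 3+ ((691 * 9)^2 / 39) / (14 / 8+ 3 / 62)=4795851053 / 8697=551437.40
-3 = -3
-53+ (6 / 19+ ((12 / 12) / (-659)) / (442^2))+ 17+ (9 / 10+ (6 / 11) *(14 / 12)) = -4594196528667 / 134538395420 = -34.15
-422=-422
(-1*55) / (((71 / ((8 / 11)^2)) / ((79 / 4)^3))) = -2465195 / 781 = -3156.46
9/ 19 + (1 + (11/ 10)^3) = 53289/ 19000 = 2.80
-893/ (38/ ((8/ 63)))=-188/ 63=-2.98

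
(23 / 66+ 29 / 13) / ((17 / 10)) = 11065 / 7293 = 1.52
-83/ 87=-0.95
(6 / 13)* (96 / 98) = 288 / 637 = 0.45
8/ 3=2.67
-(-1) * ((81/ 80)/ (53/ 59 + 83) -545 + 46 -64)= -24771469/ 44000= -562.99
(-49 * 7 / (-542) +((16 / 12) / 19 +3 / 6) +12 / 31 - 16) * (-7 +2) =34501375 / 478857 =72.05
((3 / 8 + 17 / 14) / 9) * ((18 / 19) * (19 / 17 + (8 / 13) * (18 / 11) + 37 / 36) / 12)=24553943 / 558702144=0.04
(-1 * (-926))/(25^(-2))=578750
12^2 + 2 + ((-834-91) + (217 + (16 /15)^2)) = -126194 /225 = -560.86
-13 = -13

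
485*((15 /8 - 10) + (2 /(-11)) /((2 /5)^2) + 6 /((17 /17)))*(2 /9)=-139195 /396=-351.50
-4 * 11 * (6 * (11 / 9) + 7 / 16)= -4103 / 12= -341.92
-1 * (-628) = 628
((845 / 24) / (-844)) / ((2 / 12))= -845 / 3376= -0.25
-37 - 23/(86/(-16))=-32.72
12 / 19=0.63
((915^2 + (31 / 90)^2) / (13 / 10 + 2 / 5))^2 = 45989060452093418521 / 189612900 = 242541833662.65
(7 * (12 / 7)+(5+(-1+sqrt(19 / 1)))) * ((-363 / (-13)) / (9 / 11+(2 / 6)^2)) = 35937 * sqrt(19) / 1196+143748 / 299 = 611.74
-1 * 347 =-347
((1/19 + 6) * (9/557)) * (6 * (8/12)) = 4140/10583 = 0.39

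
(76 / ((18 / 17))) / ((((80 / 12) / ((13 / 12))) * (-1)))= -4199 / 360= -11.66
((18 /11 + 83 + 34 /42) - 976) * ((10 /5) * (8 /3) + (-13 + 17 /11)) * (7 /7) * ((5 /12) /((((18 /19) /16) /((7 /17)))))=7895456840 /499851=15795.62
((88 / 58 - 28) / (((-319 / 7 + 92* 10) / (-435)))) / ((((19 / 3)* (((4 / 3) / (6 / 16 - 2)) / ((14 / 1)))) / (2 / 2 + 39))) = -165110400 / 116299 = -1419.71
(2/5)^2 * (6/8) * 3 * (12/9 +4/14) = 102/175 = 0.58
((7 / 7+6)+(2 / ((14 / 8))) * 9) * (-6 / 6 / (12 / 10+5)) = -605 / 217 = -2.79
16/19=0.84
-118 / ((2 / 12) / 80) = -56640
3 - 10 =-7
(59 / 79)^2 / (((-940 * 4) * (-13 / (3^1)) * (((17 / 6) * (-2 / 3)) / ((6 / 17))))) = -281961 / 44081181560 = -0.00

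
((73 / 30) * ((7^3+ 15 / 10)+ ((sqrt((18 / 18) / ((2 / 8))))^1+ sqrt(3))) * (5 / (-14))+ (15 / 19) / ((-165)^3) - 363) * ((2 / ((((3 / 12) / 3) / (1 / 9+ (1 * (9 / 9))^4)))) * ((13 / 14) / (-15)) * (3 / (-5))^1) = -393004336829 / 597452625 - 1898 * sqrt(3) / 2205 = -659.29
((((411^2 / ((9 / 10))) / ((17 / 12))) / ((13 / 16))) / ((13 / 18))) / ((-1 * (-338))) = 324328320 / 485537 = 667.98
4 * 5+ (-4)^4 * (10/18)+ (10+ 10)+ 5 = 1685/9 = 187.22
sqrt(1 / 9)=1 / 3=0.33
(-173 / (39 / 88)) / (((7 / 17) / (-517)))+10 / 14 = 133803931 / 273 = 490124.29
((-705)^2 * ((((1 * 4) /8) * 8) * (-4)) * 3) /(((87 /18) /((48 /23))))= -6870873600 /667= -10301159.82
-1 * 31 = -31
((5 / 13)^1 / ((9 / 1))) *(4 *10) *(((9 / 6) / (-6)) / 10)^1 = -5 / 117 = -0.04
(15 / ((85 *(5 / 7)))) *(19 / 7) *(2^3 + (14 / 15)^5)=125643656 / 21515625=5.84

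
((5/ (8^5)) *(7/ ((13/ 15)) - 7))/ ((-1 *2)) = -0.00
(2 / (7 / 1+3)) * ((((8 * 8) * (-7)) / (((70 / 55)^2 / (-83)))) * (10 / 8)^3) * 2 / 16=251075 / 224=1120.87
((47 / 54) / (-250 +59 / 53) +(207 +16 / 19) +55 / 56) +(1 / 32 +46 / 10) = 1617757190041 / 7579020960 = 213.45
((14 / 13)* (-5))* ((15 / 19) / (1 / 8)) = -8400 / 247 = -34.01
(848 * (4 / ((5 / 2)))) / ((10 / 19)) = 2577.92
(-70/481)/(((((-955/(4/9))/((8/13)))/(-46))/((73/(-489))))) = 1504384/5256215523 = 0.00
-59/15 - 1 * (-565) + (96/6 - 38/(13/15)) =103978/195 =533.22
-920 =-920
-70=-70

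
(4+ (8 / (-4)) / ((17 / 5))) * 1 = 58 / 17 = 3.41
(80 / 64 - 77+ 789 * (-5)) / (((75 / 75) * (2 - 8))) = 5361 / 8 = 670.12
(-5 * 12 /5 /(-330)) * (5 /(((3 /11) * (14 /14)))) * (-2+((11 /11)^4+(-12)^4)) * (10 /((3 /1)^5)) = 414700 /729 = 568.86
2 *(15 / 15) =2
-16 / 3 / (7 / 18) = -96 / 7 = -13.71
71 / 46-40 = -1769 / 46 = -38.46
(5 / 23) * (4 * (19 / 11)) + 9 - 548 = -135987 / 253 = -537.50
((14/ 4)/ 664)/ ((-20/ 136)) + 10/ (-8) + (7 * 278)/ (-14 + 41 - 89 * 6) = -8625103/ 1683240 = -5.12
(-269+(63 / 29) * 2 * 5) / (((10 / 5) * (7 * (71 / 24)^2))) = -29088 / 14413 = -2.02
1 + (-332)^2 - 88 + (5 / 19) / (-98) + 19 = 205110467 / 1862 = 110156.00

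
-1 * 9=-9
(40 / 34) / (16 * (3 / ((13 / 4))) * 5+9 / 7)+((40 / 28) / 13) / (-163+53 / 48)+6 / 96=101892505469 / 1315081853904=0.08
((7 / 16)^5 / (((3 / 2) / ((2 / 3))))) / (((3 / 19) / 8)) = 319333 / 884736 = 0.36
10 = 10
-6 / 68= -3 / 34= -0.09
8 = 8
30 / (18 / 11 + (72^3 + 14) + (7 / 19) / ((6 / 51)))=4180 / 52008503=0.00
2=2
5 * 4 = 20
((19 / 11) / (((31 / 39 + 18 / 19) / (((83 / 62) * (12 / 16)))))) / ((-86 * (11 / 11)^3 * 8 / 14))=-24539697 / 1211515712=-0.02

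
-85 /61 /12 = -85 /732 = -0.12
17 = 17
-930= -930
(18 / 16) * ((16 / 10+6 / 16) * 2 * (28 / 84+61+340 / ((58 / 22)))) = 980943 / 1160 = 845.64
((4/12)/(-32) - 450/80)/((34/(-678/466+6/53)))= 2987943/13435712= 0.22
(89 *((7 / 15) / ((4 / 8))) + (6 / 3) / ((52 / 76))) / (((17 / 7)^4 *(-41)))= -40259968 / 667750395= -0.06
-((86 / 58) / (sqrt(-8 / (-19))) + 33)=-33-43* sqrt(38) / 116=-35.29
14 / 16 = 7 / 8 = 0.88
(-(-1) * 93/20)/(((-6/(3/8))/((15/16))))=-279/1024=-0.27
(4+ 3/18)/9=25/54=0.46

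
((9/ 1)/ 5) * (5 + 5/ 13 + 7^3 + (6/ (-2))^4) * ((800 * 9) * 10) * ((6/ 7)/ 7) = 4340563200/ 637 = 6814070.96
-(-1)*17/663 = 1/39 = 0.03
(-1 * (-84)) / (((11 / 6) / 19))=9576 / 11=870.55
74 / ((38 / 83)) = 3071 / 19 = 161.63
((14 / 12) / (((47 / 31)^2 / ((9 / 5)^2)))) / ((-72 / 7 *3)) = -47089 / 883600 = -0.05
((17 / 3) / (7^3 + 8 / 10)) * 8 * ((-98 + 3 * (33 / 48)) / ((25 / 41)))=-213979 / 10314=-20.75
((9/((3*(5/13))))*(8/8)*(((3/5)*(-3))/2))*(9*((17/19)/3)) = -17901/950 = -18.84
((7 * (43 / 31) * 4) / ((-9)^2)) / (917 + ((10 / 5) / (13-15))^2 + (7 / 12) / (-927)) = 0.00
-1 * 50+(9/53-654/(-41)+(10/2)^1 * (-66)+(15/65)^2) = -133610264/367237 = -363.83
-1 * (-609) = 609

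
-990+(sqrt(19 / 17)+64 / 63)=-62306 / 63+sqrt(323) / 17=-987.93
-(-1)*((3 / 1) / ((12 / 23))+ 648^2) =1679639 / 4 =419909.75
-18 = -18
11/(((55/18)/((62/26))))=558/65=8.58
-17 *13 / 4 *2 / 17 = -13 / 2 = -6.50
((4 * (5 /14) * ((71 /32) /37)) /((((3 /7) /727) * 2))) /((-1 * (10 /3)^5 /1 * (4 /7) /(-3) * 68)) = 87800517 /6440960000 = 0.01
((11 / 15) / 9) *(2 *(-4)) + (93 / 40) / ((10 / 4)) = 751 / 2700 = 0.28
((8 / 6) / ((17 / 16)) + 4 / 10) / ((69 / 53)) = 22366 / 17595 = 1.27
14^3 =2744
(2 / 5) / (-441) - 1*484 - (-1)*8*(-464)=-9252182 / 2205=-4196.00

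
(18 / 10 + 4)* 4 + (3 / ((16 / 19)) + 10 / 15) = 27.43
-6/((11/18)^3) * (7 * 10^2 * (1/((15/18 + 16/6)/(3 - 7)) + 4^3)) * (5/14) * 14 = -699840000/121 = -5783801.65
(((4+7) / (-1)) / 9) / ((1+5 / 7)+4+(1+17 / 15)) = -385 / 2472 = -0.16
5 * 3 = 15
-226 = -226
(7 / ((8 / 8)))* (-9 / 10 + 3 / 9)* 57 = -2261 / 10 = -226.10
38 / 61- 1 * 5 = -267 / 61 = -4.38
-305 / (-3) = 101.67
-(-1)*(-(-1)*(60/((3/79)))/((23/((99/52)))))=39105/299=130.79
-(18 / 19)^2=-324 / 361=-0.90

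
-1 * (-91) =91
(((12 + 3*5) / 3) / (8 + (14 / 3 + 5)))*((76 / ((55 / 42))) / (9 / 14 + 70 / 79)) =5016816 / 259435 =19.34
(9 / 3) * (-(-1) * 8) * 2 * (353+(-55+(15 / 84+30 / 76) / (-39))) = 24730396 / 1729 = 14303.29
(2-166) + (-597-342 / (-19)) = -743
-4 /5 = -0.80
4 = 4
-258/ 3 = -86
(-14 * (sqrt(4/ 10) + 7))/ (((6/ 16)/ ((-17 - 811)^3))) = 161752894531.06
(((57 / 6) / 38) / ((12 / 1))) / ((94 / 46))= 23 / 2256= 0.01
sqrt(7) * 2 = 2 * sqrt(7) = 5.29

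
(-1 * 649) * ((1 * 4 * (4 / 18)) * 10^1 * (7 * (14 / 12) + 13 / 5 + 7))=-2767336 / 27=-102493.93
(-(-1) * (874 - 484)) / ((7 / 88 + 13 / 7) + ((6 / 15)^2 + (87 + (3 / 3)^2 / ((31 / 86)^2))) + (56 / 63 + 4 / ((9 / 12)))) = 51945894000 / 13721049761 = 3.79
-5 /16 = -0.31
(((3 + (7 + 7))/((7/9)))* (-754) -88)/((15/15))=-115978/7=-16568.29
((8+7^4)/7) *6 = 14454/7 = 2064.86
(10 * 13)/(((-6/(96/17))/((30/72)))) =-2600/51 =-50.98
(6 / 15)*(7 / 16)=7 / 40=0.18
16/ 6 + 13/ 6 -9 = -25/ 6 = -4.17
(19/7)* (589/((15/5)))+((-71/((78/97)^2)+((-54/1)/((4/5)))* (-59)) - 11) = 4394.60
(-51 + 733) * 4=2728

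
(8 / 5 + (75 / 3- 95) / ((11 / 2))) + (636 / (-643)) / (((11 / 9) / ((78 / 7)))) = -4986972 / 247555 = -20.14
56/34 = 28/17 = 1.65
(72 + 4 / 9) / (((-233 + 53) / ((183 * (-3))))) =9943 / 45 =220.96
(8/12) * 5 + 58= 184/3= 61.33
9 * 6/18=3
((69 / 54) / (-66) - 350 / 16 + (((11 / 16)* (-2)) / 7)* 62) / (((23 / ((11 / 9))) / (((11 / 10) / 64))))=-6233711 / 200309760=-0.03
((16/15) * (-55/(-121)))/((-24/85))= -170/99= -1.72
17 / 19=0.89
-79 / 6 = -13.17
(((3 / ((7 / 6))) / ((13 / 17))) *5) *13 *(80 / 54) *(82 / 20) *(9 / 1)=83640 / 7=11948.57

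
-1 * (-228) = 228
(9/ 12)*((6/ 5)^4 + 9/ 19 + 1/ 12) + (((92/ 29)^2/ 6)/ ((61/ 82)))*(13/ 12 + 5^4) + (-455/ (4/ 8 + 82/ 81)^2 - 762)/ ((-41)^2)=71475833456094033461/ 50580576465930000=1413.11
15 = 15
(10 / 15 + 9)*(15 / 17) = 145 / 17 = 8.53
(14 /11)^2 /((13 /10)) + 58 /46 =90697 /36179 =2.51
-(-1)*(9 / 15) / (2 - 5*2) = -3 / 40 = -0.08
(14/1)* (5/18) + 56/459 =1841/459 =4.01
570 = 570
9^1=9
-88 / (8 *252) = -11 / 252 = -0.04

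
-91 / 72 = -1.26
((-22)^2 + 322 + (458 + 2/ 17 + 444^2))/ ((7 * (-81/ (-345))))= 387872230/ 3213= 120719.65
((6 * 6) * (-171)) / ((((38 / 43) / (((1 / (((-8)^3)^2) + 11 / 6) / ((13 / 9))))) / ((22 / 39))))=-55239491835 / 11075584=-4987.50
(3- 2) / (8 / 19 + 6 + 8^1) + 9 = 2485 / 274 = 9.07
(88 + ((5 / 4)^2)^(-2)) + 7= 59631 / 625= 95.41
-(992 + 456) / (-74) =724 / 37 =19.57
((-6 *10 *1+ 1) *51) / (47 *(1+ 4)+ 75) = -3009 / 310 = -9.71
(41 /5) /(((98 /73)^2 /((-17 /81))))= -3714313 /3889620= -0.95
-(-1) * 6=6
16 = 16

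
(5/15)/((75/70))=14/45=0.31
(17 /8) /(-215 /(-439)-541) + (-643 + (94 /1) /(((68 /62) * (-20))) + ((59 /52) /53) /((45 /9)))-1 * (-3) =-14325327775191 /22234459936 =-644.28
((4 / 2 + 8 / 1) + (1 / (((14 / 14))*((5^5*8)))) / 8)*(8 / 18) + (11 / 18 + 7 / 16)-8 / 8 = 505469 / 112500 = 4.49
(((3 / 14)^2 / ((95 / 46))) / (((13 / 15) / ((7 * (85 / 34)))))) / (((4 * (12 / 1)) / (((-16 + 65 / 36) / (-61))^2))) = 4289845 / 8470305792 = 0.00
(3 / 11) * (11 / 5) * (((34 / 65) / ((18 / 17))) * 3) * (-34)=-9826 / 325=-30.23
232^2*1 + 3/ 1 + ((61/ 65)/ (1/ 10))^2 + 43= 9118914/ 169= 53958.07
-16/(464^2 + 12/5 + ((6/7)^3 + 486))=-13720/185035663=-0.00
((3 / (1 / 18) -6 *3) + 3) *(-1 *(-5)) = 195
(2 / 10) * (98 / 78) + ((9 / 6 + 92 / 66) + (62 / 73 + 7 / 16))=4.43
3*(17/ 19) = 51/ 19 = 2.68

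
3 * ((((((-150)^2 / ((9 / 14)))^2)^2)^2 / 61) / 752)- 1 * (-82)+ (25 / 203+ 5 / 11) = 942832077612304687500000000000528663332 / 6402011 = 147271236743002267178235100000000.00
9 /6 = 3 /2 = 1.50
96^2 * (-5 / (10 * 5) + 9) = 410112 / 5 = 82022.40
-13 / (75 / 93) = -403 / 25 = -16.12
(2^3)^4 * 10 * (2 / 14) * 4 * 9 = 1474560 / 7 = 210651.43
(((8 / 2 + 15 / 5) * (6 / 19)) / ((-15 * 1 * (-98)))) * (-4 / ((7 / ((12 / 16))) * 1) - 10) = -73 / 4655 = -0.02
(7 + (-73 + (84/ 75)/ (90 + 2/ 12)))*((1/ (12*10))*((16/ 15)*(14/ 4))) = -2082458/ 1014375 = -2.05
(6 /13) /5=6 /65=0.09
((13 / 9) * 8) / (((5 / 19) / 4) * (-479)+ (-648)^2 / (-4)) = -7904 / 71825139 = -0.00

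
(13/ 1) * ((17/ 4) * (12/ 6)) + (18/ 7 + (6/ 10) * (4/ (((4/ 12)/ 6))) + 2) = 11079/ 70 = 158.27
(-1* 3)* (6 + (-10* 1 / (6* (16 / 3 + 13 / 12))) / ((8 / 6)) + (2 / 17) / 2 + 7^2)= -164.59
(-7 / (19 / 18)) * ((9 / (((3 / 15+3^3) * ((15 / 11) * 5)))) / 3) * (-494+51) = 306999 / 6460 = 47.52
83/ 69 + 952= 65771/ 69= 953.20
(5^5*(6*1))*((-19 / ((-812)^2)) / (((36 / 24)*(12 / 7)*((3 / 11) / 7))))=-653125 / 121104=-5.39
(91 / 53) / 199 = 91 / 10547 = 0.01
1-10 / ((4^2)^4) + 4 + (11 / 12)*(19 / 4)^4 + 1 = 46462801 / 98304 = 472.64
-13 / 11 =-1.18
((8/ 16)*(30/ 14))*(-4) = -4.29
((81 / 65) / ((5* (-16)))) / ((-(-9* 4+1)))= -81 / 182000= -0.00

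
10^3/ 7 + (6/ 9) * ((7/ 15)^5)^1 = 2278360298/ 15946875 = 142.87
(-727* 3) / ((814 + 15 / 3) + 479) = -1.68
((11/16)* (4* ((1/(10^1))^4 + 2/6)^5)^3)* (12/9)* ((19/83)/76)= 11049604085256701810340580324787692648162982096357198556687977/893219460750000000000000000000000000000000000000000000000000000000000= 0.00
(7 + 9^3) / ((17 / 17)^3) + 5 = 741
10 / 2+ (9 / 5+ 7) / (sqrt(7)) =44 * sqrt(7) / 35+ 5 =8.33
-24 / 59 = -0.41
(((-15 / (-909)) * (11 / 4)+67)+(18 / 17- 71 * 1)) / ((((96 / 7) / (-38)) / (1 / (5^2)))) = 1587089 / 4944960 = 0.32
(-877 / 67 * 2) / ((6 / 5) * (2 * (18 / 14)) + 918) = -30695 / 1079973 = -0.03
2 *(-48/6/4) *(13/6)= -26/3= -8.67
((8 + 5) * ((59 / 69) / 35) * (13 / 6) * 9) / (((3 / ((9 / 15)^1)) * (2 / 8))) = 19942 / 4025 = 4.95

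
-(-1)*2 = 2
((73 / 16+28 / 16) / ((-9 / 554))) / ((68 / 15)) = -85.71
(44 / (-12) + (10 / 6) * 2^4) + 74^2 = 5499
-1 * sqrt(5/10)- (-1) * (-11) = -11- sqrt(2)/2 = -11.71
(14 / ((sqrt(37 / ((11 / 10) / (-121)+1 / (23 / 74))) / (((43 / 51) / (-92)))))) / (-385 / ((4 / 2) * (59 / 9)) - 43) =17759 * sqrt(759832370) / 937620881670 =0.00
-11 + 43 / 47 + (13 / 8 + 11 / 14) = -20199 / 2632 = -7.67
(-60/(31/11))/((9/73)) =-172.69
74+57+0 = 131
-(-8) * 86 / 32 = 43 / 2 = 21.50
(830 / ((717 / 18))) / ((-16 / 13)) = -16185 / 956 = -16.93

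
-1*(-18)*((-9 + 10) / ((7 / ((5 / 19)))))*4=360 / 133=2.71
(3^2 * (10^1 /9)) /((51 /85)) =50 /3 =16.67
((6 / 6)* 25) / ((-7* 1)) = -25 / 7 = -3.57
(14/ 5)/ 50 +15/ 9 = 646/ 375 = 1.72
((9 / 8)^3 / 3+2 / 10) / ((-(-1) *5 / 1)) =1727 / 12800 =0.13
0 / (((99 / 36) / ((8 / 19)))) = 0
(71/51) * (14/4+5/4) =1349/204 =6.61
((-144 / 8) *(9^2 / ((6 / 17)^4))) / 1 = -751689 / 8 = -93961.12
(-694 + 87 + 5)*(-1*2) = 1204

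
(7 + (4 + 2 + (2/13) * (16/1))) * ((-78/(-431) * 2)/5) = 2412/2155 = 1.12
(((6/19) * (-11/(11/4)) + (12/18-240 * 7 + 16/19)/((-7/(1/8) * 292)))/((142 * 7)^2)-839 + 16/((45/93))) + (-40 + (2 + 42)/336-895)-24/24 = -70352986180503/40390911680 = -1741.80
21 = 21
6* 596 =3576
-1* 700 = -700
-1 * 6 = -6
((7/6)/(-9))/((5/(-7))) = 49/270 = 0.18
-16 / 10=-8 / 5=-1.60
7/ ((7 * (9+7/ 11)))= 11/ 106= 0.10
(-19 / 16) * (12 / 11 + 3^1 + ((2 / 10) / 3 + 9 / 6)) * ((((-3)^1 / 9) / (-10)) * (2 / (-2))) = 35473 / 158400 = 0.22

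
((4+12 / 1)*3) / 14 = 24 / 7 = 3.43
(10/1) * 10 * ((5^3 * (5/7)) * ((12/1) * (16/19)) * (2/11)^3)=96000000/177023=542.30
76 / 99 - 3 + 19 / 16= -1655 / 1584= -1.04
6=6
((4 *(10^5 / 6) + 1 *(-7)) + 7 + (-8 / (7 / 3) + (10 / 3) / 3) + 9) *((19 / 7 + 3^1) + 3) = 256225681 / 441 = 581010.61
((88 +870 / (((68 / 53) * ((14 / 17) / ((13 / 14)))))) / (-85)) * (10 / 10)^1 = -334211 / 33320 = -10.03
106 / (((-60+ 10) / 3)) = -159 / 25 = -6.36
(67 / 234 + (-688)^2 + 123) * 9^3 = 8974098945 / 26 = 345157651.73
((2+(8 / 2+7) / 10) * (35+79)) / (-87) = -589 / 145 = -4.06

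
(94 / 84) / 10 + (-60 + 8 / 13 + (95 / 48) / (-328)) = -424644473 / 7163520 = -59.28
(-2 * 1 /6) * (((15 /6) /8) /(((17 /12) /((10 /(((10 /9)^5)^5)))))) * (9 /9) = -717897987691852588770249 /13600000000000000000000000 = -0.05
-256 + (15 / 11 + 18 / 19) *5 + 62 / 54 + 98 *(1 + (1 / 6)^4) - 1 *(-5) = -18990439 / 135432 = -140.22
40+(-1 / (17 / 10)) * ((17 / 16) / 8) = 2555 / 64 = 39.92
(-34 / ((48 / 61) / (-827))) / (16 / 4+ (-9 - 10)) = -857599 / 360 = -2382.22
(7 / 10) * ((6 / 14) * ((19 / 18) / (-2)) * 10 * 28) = -133 / 3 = -44.33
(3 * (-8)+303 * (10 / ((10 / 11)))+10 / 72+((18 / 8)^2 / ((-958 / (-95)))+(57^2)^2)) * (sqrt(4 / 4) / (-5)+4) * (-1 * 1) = -5535376481833 / 137952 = -40125380.44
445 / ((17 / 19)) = 497.35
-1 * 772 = -772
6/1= 6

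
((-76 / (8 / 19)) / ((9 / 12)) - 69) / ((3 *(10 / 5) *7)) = -929 / 126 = -7.37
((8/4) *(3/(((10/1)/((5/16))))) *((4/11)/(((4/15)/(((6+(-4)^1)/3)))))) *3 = 45/88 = 0.51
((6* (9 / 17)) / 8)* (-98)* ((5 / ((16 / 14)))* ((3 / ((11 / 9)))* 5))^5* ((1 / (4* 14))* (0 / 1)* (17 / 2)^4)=0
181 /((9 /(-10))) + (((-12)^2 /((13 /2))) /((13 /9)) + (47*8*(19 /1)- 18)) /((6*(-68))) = -22610849 /103428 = -218.61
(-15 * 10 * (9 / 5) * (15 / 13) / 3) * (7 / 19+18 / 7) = -527850 / 1729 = -305.29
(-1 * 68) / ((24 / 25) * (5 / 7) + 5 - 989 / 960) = -91392 / 6257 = -14.61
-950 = -950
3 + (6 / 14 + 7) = 73 / 7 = 10.43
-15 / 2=-7.50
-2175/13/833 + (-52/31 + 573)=191724994/335699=571.12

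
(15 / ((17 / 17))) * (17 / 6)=85 / 2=42.50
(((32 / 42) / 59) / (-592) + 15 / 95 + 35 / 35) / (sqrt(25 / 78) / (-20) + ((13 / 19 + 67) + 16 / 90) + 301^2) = 17245811700 * sqrt(78) / 38202665463564352729909 + 487861333721916960 / 38202665463564352729909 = 0.00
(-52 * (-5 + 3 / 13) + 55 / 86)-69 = 15449 / 86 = 179.64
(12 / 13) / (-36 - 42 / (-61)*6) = -61 / 2106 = -0.03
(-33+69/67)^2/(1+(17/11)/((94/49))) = 4744161576/8380963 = 566.06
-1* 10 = -10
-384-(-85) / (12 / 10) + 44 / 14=-13021 / 42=-310.02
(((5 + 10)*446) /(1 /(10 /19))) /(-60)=-1115 /19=-58.68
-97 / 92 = -1.05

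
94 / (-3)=-94 / 3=-31.33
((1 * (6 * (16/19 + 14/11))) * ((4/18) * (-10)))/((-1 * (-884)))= -20/627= -0.03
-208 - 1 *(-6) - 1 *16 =-218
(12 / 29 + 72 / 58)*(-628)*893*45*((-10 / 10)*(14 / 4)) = 4239678240 / 29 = 146195801.38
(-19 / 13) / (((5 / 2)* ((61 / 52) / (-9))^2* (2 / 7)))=-2240784 / 18605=-120.44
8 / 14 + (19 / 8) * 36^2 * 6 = 129280 / 7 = 18468.57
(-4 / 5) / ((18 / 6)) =-4 / 15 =-0.27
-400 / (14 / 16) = -3200 / 7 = -457.14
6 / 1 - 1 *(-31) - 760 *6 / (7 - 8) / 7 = 4819 / 7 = 688.43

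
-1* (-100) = 100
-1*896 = -896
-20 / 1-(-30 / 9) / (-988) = -29645 / 1482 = -20.00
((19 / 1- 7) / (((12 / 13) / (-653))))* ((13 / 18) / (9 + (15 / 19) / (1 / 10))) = -2096783 / 5778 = -362.89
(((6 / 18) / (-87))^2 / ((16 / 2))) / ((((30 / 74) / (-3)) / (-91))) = 0.00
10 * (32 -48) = -160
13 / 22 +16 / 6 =215 / 66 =3.26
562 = 562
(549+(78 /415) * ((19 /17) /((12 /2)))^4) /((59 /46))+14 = 97628203583579 /220861261980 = 442.03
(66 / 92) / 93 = 11 / 1426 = 0.01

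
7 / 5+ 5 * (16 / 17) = 519 / 85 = 6.11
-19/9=-2.11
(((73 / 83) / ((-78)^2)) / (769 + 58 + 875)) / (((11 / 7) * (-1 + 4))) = 511 / 28362257352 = 0.00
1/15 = 0.07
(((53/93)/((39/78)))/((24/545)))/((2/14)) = 202195/1116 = 181.18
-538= -538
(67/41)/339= 67/13899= 0.00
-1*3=-3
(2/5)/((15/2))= 4/75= 0.05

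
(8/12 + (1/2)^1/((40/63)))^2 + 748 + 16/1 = 44128201/57600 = 766.11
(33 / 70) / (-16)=-33 / 1120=-0.03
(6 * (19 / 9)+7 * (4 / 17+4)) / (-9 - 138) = -2158 / 7497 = -0.29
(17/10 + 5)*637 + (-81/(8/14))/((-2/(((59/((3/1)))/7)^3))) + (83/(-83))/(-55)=125903851/21560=5839.70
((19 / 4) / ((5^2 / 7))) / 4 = 133 / 400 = 0.33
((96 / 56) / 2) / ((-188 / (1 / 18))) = -1 / 3948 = -0.00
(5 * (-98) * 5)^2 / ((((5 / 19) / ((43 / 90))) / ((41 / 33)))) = 4021314850 / 297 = 13539780.64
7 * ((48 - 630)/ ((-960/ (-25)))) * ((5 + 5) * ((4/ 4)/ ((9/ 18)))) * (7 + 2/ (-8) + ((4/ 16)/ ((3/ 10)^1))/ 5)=-1408925/ 96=-14676.30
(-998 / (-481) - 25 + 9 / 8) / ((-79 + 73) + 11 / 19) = 1593853 / 396344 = 4.02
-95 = -95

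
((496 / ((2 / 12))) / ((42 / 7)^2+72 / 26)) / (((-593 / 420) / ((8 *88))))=-38274.81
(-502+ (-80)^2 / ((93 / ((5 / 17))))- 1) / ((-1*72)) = 763243 / 113832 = 6.70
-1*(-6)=6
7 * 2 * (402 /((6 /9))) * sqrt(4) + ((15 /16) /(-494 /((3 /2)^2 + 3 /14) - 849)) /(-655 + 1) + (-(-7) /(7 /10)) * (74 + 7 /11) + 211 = 4506309967865 /252576544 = 17841.36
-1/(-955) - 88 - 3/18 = -505189/5730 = -88.17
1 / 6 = 0.17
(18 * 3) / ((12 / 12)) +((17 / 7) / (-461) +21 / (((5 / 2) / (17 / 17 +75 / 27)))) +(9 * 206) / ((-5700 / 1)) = 785445301 / 9196950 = 85.40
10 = 10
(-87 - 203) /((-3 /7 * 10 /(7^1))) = 1421 /3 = 473.67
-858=-858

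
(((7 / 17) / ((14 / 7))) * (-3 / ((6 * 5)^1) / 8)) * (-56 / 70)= 7 / 3400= 0.00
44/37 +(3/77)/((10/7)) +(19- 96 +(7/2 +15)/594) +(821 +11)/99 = -14801821/219780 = -67.35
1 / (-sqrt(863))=-sqrt(863) / 863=-0.03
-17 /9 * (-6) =11.33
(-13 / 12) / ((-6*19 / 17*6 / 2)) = 221 / 4104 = 0.05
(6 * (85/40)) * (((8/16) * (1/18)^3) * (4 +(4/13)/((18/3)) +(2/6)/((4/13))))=1513/269568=0.01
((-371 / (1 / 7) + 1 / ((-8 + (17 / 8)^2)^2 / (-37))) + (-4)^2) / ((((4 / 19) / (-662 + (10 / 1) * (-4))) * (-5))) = -1723301.32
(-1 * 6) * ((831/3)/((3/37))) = -20498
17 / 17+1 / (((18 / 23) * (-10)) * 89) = 15997 / 16020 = 1.00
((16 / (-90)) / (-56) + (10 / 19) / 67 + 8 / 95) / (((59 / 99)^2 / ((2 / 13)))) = 83179998 / 2016247415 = 0.04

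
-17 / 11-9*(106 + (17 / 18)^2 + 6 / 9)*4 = -383492 / 99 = -3873.66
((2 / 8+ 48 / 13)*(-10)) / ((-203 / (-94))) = -18.26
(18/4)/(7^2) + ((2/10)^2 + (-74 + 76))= 2.13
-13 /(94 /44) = -286 /47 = -6.09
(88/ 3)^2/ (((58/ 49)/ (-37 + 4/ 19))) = -44206624/ 1653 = -26743.27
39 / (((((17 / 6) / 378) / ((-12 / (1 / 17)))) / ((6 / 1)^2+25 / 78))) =-38551464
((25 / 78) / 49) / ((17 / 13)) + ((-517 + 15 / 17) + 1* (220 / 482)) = -621117191 / 1204518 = -515.66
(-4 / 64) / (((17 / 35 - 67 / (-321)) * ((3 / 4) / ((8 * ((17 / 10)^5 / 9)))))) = -1063472893 / 702180000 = -1.51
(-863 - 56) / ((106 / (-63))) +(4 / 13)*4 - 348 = 199.43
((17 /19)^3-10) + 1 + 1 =-49959 /6859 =-7.28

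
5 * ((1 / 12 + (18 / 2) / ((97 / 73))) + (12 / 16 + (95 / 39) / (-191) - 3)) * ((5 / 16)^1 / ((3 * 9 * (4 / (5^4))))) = 34575484375 / 832381056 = 41.54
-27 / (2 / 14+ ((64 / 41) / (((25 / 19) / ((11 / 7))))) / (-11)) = 1014.27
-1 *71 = -71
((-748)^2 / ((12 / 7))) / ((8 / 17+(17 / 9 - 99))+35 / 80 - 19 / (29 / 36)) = -23170179648 / 8504077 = -2724.60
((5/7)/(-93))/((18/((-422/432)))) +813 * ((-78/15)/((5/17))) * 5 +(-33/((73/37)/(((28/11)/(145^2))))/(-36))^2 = -428516729929377682760833/5962453073286570000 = -71869.20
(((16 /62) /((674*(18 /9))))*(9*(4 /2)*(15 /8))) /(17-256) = -135 /4993666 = -0.00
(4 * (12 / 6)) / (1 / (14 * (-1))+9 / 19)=2128 / 107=19.89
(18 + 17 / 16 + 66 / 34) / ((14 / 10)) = 28565 / 1904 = 15.00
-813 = -813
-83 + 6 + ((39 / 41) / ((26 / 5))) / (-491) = -3100189 / 40262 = -77.00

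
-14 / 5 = -2.80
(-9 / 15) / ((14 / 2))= -0.09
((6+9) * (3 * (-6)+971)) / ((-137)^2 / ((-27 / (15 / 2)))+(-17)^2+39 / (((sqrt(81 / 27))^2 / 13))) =-257310 / 85601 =-3.01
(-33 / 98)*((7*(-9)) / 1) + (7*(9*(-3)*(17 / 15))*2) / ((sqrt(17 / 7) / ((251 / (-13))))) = 5328.89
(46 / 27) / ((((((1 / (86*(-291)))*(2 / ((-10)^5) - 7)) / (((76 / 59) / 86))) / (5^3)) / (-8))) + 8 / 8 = -16955414149469 / 185850531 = -91231.45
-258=-258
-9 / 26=-0.35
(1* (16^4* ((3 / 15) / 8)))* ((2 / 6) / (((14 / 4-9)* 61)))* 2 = -32768 / 10065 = -3.26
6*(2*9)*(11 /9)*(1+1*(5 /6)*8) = 1012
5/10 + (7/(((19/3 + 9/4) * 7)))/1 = 0.62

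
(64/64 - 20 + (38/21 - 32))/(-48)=1033/1008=1.02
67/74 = 0.91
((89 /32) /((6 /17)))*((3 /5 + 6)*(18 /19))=149787 /3040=49.27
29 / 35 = 0.83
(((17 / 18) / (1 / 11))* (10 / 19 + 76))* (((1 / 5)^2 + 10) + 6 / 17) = 35322749 / 4275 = 8262.63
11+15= 26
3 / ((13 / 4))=12 / 13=0.92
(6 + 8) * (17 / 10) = 119 / 5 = 23.80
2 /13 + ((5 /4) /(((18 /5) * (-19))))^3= 5120012939 /33281404416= 0.15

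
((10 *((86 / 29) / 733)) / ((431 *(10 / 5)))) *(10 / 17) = 4300 / 155750039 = 0.00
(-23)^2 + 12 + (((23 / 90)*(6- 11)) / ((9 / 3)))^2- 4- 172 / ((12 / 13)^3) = 3714967 / 11664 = 318.50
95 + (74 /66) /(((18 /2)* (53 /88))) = 95.21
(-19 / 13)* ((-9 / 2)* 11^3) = 227601 / 26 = 8753.88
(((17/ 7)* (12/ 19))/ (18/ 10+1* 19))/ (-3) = -85/ 3458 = -0.02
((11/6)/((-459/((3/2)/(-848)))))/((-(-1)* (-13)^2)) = 0.00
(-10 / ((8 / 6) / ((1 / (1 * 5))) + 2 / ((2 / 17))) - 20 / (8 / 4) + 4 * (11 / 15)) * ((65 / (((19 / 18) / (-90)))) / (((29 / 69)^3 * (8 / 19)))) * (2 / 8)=574803695115 / 1731619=331945.82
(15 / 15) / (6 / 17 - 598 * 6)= -17 / 60990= -0.00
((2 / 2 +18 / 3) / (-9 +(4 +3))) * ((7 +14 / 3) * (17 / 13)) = -4165 / 78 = -53.40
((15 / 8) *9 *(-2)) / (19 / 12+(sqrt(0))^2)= -405 / 19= -21.32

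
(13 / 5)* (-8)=-104 / 5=-20.80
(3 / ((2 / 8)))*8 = 96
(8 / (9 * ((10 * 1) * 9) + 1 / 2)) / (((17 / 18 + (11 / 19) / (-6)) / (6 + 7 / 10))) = 91656 / 1175225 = 0.08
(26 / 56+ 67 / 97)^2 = 9840769 / 7376656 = 1.33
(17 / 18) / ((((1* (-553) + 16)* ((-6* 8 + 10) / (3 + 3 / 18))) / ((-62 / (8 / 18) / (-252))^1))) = 527 / 6495552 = 0.00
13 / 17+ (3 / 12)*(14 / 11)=1.08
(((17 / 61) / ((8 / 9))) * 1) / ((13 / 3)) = 459 / 6344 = 0.07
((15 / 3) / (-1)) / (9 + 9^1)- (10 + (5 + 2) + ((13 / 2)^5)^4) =-171044673973927358002777 / 9437184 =-18124545836335008.20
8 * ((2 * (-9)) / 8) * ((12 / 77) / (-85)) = 0.03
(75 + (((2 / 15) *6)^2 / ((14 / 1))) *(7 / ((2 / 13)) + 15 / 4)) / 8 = 13519 / 1400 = 9.66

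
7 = 7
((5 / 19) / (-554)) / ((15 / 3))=-1 / 10526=-0.00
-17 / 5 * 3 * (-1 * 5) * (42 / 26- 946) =-626127 / 13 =-48163.62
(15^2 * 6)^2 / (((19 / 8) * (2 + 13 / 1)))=972000 / 19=51157.89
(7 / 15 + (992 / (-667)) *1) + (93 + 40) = 1320454 / 10005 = 131.98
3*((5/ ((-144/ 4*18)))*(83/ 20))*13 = -1079/ 864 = -1.25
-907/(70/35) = -907/2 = -453.50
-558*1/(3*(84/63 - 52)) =3.67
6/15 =2/5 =0.40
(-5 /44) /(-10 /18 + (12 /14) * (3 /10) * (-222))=1575 /798908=0.00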